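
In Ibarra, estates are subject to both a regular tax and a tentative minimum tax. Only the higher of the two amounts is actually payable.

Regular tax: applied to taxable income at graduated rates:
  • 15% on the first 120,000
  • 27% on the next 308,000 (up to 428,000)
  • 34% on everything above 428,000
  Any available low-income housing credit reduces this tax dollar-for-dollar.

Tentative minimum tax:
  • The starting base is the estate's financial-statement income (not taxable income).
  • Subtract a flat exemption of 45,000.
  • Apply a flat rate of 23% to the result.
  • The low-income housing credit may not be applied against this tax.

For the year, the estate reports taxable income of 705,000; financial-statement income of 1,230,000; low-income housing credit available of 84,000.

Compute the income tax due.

Tentative minimum tax:
  Base (financial-statement income): 1,230,000
  Less exemption 45,000 → base 1,185,000
  1,185,000 × 23% = 272,550

Regular tax:
  120,000 × 15% = 18,000
  308,000 × 27% = 83,160
  277,000 × 34% = 94,180
  → 195,340
  Less low-income housing credit 84,000 → 111,340

272,550 > 111,340, so the tentative minimum tax is the binding amount.

272,550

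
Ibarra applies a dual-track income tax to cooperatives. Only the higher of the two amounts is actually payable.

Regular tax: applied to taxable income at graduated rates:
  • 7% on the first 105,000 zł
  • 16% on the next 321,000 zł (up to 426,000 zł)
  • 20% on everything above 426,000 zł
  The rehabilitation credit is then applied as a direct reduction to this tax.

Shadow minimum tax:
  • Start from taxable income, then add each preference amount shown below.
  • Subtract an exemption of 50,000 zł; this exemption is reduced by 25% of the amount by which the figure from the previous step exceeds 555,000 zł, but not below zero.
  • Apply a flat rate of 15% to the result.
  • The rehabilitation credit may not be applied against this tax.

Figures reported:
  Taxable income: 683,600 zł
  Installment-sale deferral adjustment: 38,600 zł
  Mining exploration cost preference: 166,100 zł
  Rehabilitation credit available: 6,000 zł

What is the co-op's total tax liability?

Shadow minimum tax:
  Adjusted income: 683,600 zł + 38,600 zł + 166,100 zł = 888,300 zł
  Exemption: 25% × (888,300 zł − 555,000 zł) = 83,325 zł ≥ 50,000 zł, so the exemption is fully phased out
  Base: 888,300 zł − 0 zł = 888,300 zł
  888,300 zł × 15% = 133,245 zł

Regular tax:
  105,000 zł × 7% = 7,350 zł
  321,000 zł × 16% = 51,360 zł
  257,600 zł × 20% = 51,520 zł
  → 110,230 zł
  Less rehabilitation credit 6,000 zł → 104,230 zł

133,245 zł > 104,230 zł, so the shadow minimum tax is the binding amount.

133,245 zł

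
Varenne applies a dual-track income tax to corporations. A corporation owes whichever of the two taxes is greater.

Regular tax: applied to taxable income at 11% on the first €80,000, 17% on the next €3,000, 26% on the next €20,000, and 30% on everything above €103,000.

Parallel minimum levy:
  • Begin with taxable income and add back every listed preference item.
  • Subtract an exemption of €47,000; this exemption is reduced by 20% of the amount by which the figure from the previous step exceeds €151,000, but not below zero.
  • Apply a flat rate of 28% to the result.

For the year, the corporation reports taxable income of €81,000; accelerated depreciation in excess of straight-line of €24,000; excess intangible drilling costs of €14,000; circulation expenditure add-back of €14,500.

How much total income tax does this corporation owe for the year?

Parallel minimum levy:
  Adjusted income: €81,000 + €24,000 + €14,000 + €14,500 = €133,500
  Exemption: €133,500 ≤ €151,000, so full €47,000 applies
  Base: €133,500 − €47,000 = €86,500
  €86,500 × 28% = €24,220

Regular tax:
  €80,000 × 11% = €8,800
  €1,000 × 17% = €170
  → €8,970

€24,220 > €8,970, so the parallel minimum levy is the binding amount.

€24,220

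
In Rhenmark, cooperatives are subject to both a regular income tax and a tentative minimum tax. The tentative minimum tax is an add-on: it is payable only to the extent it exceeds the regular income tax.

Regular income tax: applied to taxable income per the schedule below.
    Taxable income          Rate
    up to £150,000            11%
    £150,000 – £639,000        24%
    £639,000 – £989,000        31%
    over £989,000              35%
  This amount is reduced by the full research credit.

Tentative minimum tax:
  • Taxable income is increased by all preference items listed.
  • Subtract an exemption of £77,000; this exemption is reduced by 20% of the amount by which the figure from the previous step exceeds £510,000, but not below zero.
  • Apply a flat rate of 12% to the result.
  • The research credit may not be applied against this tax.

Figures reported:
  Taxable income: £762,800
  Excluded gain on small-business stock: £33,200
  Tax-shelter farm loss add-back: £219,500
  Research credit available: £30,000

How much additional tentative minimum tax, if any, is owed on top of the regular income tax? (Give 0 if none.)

Regular income tax:
  £150,000 × 11% = £16,500
  £489,000 × 24% = £117,360
  £123,800 × 31% = £38,378
  → £172,238
  Less research credit £30,000 → £142,238

Tentative minimum tax:
  Adjusted income: £762,800 + £33,200 + £219,500 = £1,015,500
  Exemption: 20% × (£1,015,500 − £510,000) = £101,100 ≥ £77,000, so the exemption is fully phased out
  Base: £1,015,500 − £0 = £1,015,500
  £1,015,500 × 12% = £121,860

£121,860 ≤ £142,238, so no add-on is due.

£0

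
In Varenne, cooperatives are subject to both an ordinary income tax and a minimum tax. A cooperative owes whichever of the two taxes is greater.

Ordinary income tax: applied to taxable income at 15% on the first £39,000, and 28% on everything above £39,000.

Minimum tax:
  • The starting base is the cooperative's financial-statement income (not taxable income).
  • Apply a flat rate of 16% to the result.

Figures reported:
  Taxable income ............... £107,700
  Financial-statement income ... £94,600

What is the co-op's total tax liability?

Minimum tax:
  Base (financial-statement income): £94,600
  £94,600 × 16% = £15,136

Ordinary income tax:
  £39,000 × 15% = £5,850
  £68,700 × 28% = £19,236
  → £25,086

£25,086 > £15,136, so the ordinary income tax governs.

£25,086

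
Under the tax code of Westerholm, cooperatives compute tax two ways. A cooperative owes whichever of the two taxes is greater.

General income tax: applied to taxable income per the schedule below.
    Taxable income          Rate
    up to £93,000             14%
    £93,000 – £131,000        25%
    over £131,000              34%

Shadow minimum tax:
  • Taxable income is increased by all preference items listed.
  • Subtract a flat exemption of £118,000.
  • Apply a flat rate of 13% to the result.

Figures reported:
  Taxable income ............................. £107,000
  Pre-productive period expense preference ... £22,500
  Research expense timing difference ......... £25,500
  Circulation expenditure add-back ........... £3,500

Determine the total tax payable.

General income tax:
  £93,000 × 14% = £13,020
  £14,000 × 25% = £3,500
  → £16,520

Shadow minimum tax:
  Adjusted income: £107,000 + £22,500 + £25,500 + £3,500 = £158,500
  Less exemption £118,000 → base £40,500
  £40,500 × 13% = £5,265

£16,520 > £5,265, so the general income tax governs.

£16,520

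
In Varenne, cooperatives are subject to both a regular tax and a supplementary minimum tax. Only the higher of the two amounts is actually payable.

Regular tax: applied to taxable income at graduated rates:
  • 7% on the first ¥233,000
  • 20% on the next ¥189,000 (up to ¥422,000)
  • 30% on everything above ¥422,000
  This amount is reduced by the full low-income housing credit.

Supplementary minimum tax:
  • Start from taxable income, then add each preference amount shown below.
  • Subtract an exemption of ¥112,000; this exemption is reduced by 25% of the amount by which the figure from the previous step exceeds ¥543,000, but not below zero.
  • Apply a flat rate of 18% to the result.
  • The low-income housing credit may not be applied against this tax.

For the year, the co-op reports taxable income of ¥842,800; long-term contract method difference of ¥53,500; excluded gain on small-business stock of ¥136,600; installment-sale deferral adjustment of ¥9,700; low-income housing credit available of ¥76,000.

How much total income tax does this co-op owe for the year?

Supplementary minimum tax:
  Adjusted income: ¥842,800 + ¥53,500 + ¥136,600 + ¥9,700 = ¥1,042,600
  Exemption: 25% × (¥1,042,600 − ¥543,000) = ¥124,900 ≥ ¥112,000, so the exemption is fully phased out
  Base: ¥1,042,600 − ¥0 = ¥1,042,600
  ¥1,042,600 × 18% = ¥187,668

Regular tax:
  ¥233,000 × 7% = ¥16,310
  ¥189,000 × 20% = ¥37,800
  ¥420,800 × 30% = ¥126,240
  → ¥180,350
  Less low-income housing credit ¥76,000 → ¥104,350

¥187,668 > ¥104,350, so the supplementary minimum tax is the binding amount.

¥187,668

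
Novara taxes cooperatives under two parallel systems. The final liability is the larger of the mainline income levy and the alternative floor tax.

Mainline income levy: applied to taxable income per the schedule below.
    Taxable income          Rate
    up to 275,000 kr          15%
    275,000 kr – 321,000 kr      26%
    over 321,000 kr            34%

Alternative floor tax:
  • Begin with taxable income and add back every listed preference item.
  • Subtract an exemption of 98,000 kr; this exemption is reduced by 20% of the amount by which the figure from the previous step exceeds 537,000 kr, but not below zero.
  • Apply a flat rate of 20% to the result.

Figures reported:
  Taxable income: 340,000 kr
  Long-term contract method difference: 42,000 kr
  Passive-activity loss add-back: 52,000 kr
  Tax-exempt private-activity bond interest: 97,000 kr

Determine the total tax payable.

Mainline income levy:
  275,000 kr × 15% = 41,250 kr
  46,000 kr × 26% = 11,960 kr
  19,000 kr × 34% = 6,460 kr
  → 59,670 kr

Alternative floor tax:
  Adjusted income: 340,000 kr + 42,000 kr + 52,000 kr + 97,000 kr = 531,000 kr
  Exemption: 531,000 kr ≤ 537,000 kr, so full 98,000 kr applies
  Base: 531,000 kr − 98,000 kr = 433,000 kr
  433,000 kr × 20% = 86,600 kr

86,600 kr > 59,670 kr, so the alternative floor tax is the binding amount.

86,600 kr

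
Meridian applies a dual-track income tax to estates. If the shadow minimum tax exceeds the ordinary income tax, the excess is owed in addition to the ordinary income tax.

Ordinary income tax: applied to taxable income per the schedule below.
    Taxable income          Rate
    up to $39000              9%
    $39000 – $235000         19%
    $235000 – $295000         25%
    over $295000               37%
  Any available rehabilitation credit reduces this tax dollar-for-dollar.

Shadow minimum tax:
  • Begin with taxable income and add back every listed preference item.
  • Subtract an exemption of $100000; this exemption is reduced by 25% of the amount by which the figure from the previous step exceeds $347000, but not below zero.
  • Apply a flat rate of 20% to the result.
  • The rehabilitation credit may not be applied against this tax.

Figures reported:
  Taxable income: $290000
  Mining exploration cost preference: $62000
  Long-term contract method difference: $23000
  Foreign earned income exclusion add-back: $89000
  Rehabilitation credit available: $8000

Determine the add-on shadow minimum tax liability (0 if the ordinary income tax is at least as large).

$32150

Ordinary income tax:
  $39000 × 9% = $3510
  $196000 × 19% = $37240
  $55000 × 25% = $13750
  → $54500
  Less rehabilitation credit $8000 → $46500

Shadow minimum tax:
  Adjusted income: $290000 + $62000 + $23000 + $89000 = $464000
  Exemption: $100000 − 25% × ($464000 − $347000) = $100000 − $29250 = $70750
  Base: $464000 − $70750 = $393250
  $393250 × 20% = $78650

Excess of shadow minimum tax over ordinary income tax: $78650 − $46500 = $32150.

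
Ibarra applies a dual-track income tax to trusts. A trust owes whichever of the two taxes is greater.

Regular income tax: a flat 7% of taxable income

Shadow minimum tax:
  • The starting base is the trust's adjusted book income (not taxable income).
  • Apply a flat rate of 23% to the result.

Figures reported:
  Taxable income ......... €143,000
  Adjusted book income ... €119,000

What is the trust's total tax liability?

Regular income tax:
  €143,000 × 7% = €10,010

Shadow minimum tax:
  Base (adjusted book income): €119,000
  €119,000 × 23% = €27,370

€27,370 > €10,010, so the shadow minimum tax is the binding amount.

€27,370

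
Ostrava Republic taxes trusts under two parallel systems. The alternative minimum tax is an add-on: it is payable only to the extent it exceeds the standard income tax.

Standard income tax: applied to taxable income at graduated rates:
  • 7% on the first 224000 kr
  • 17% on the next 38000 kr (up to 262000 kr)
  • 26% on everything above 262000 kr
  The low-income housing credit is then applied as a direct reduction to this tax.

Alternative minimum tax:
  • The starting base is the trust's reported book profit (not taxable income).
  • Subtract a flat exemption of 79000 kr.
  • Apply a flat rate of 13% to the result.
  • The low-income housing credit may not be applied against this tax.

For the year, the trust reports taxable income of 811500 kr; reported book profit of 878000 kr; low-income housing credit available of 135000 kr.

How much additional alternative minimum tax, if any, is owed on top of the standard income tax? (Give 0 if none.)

Alternative minimum tax:
  Base (reported book profit): 878000 kr
  Less exemption 79000 kr → base 799000 kr
  799000 kr × 13% = 103870 kr

Standard income tax:
  224000 kr × 7% = 15680 kr
  38000 kr × 17% = 6460 kr
  549500 kr × 26% = 142870 kr
  → 165010 kr
  Less low-income housing credit 135000 kr → 30010 kr

Excess of alternative minimum tax over standard income tax: 103870 kr − 30010 kr = 73860 kr.

73860 kr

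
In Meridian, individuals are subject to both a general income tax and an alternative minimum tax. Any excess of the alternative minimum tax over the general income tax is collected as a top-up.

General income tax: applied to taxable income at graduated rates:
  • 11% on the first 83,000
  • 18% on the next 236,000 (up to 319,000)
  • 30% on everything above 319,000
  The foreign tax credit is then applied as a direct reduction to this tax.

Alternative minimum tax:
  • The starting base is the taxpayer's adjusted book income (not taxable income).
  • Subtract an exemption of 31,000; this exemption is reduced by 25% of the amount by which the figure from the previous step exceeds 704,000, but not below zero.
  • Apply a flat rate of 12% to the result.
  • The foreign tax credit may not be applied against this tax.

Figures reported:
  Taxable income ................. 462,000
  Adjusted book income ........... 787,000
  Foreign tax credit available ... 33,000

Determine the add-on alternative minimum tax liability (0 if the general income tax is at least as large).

General income tax:
  83,000 × 11% = 9,130
  236,000 × 18% = 42,480
  143,000 × 30% = 42,900
  → 94,510
  Less foreign tax credit 33,000 → 61,510

Alternative minimum tax:
  Base (adjusted book income): 787,000
  Exemption: 31,000 − 25% × (787,000 − 704,000) = 31,000 − 20,750 = 10,250
  Base: 787,000 − 10,250 = 776,750
  776,750 × 12% = 93,210

Excess of alternative minimum tax over general income tax: 93,210 − 61,510 = 31,700.

31,700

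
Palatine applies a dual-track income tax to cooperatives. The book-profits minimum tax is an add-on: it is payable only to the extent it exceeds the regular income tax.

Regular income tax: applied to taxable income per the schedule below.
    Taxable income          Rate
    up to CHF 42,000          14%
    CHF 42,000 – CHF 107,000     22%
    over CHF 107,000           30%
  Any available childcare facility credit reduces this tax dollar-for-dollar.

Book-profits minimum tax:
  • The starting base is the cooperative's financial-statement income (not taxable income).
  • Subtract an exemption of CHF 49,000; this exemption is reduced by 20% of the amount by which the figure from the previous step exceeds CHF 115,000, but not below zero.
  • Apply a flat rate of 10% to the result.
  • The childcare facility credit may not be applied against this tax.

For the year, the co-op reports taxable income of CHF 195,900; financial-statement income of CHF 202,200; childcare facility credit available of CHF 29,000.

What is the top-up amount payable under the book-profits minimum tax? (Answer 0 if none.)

CHF 0

Regular income tax:
  CHF 42,000 × 14% = CHF 5,880
  CHF 65,000 × 22% = CHF 14,300
  CHF 88,900 × 30% = CHF 26,670
  → CHF 46,850
  Less childcare facility credit CHF 29,000 → CHF 17,850

Book-profits minimum tax:
  Base (financial-statement income): CHF 202,200
  Exemption: CHF 49,000 − 20% × (CHF 202,200 − CHF 115,000) = CHF 49,000 − CHF 17,440 = CHF 31,560
  Base: CHF 202,200 − CHF 31,560 = CHF 170,640
  CHF 170,640 × 10% = CHF 17,064

CHF 17,064 ≤ CHF 17,850, so no add-on is due.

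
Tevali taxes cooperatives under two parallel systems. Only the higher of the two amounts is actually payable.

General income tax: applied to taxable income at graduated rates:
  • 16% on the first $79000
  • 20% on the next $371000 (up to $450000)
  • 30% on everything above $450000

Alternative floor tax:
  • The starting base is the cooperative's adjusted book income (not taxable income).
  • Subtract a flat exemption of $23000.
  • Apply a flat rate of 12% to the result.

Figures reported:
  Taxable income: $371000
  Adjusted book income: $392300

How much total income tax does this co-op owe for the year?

$71040

General income tax:
  $79000 × 16% = $12640
  $292000 × 20% = $58400
  → $71040

Alternative floor tax:
  Base (adjusted book income): $392300
  Less exemption $23000 → base $369300
  $369300 × 12% = $44316

$71040 > $44316, so the general income tax governs.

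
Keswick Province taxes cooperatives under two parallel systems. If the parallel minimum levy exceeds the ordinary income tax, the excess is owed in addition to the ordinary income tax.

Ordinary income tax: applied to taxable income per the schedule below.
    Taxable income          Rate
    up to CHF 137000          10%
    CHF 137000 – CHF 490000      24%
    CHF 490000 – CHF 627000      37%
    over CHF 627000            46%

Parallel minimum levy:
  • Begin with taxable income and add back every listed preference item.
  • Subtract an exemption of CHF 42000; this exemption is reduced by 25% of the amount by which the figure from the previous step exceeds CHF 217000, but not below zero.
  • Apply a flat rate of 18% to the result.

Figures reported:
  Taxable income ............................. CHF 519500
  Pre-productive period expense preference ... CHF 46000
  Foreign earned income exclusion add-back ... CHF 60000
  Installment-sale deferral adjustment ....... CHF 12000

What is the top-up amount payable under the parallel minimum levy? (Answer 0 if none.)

CHF 5415

Parallel minimum levy:
  Adjusted income: CHF 519500 + CHF 46000 + CHF 60000 + CHF 12000 = CHF 637500
  Exemption: 25% × (CHF 637500 − CHF 217000) = CHF 105125 ≥ CHF 42000, so the exemption is fully phased out
  Base: CHF 637500 − CHF 0 = CHF 637500
  CHF 637500 × 18% = CHF 114750

Ordinary income tax:
  CHF 137000 × 10% = CHF 13700
  CHF 353000 × 24% = CHF 84720
  CHF 29500 × 37% = CHF 10915
  → CHF 109335

Excess of parallel minimum levy over ordinary income tax: CHF 114750 − CHF 109335 = CHF 5415.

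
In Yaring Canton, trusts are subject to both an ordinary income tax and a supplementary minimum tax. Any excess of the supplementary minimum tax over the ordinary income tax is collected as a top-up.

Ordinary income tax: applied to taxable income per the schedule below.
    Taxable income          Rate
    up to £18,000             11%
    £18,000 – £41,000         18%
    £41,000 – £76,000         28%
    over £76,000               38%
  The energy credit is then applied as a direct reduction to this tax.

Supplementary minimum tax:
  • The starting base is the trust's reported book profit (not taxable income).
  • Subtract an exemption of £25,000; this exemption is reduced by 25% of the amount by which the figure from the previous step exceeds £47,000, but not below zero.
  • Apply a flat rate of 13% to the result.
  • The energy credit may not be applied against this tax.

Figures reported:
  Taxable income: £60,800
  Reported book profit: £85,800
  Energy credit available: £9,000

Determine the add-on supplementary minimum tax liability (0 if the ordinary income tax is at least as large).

£6,501

Ordinary income tax:
  £18,000 × 11% = £1,980
  £23,000 × 18% = £4,140
  £19,800 × 28% = £5,544
  → £11,664
  Less energy credit £9,000 → £2,664

Supplementary minimum tax:
  Base (reported book profit): £85,800
  Exemption: £25,000 − 25% × (£85,800 − £47,000) = £25,000 − £9,700 = £15,300
  Base: £85,800 − £15,300 = £70,500
  £70,500 × 13% = £9,165

Excess of supplementary minimum tax over ordinary income tax: £9,165 − £2,664 = £6,501.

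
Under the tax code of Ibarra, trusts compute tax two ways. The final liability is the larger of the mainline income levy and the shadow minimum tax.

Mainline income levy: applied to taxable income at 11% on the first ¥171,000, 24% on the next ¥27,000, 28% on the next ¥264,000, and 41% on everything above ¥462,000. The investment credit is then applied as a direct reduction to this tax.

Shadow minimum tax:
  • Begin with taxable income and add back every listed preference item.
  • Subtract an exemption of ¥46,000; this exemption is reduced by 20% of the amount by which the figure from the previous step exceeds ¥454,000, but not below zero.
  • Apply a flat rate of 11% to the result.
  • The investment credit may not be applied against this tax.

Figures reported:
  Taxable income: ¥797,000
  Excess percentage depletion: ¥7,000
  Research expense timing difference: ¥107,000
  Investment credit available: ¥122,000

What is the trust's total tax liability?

¥114,560

Shadow minimum tax:
  Adjusted income: ¥797,000 + ¥7,000 + ¥107,000 = ¥911,000
  Exemption: 20% × (¥911,000 − ¥454,000) = ¥91,400 ≥ ¥46,000, so the exemption is fully phased out
  Base: ¥911,000 − ¥0 = ¥911,000
  ¥911,000 × 11% = ¥100,210

Mainline income levy:
  ¥171,000 × 11% = ¥18,810
  ¥27,000 × 24% = ¥6,480
  ¥264,000 × 28% = ¥73,920
  ¥335,000 × 41% = ¥137,350
  → ¥236,560
  Less investment credit ¥122,000 → ¥114,560

¥114,560 > ¥100,210, so the mainline income levy governs.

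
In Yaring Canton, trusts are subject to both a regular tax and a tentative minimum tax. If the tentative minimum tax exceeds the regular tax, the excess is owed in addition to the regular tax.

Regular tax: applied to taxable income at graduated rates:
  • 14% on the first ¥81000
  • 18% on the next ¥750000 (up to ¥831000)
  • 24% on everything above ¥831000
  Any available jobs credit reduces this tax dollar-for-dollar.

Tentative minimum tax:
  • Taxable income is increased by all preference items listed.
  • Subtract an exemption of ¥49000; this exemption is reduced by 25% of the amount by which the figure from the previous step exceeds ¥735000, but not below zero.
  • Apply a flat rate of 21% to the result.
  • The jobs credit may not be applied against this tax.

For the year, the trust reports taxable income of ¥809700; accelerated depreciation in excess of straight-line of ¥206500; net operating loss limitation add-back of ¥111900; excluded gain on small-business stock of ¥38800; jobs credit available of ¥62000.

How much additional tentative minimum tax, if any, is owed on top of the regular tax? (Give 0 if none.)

Tentative minimum tax:
  Adjusted income: ¥809700 + ¥206500 + ¥111900 + ¥38800 = ¥1166900
  Exemption: 25% × (¥1166900 − ¥735000) = ¥107975 ≥ ¥49000, so the exemption is fully phased out
  Base: ¥1166900 − ¥0 = ¥1166900
  ¥1166900 × 21% = ¥245049

Regular tax:
  ¥81000 × 14% = ¥11340
  ¥728700 × 18% = ¥131166
  → ¥142506
  Less jobs credit ¥62000 → ¥80506

Excess of tentative minimum tax over regular tax: ¥245049 − ¥80506 = ¥164543.

¥164543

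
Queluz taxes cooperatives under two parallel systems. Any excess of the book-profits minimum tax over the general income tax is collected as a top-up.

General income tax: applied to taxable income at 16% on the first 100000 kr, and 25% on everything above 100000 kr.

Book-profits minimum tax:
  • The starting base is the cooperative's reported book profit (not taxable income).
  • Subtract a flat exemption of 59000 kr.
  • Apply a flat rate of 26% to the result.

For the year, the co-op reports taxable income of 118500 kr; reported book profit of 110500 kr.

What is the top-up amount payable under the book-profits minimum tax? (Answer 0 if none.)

0 kr

Book-profits minimum tax:
  Base (reported book profit): 110500 kr
  Less exemption 59000 kr → base 51500 kr
  51500 kr × 26% = 13390 kr

General income tax:
  100000 kr × 16% = 16000 kr
  18500 kr × 25% = 4625 kr
  → 20625 kr

13390 kr ≤ 20625 kr, so no add-on is due.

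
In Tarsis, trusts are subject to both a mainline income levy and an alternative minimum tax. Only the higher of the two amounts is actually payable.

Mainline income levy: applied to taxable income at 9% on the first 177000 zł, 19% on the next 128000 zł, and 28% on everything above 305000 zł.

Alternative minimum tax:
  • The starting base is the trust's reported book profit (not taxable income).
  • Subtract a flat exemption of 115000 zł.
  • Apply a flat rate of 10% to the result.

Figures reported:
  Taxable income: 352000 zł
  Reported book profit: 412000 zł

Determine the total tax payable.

Mainline income levy:
  177000 zł × 9% = 15930 zł
  128000 zł × 19% = 24320 zł
  47000 zł × 28% = 13160 zł
  → 53410 zł

Alternative minimum tax:
  Base (reported book profit): 412000 zł
  Less exemption 115000 zł → base 297000 zł
  297000 zł × 10% = 29700 zł

53410 zł > 29700 zł, so the mainline income levy governs.

53410 zł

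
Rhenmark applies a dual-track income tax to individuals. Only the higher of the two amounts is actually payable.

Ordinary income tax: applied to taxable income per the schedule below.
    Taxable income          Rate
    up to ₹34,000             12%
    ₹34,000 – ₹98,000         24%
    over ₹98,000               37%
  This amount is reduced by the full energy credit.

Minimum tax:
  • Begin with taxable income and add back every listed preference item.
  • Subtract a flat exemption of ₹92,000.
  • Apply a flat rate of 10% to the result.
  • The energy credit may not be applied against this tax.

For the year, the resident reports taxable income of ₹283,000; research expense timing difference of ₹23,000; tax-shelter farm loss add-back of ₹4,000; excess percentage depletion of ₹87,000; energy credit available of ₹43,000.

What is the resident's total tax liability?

Minimum tax:
  Adjusted income: ₹283,000 + ₹23,000 + ₹4,000 + ₹87,000 = ₹397,000
  Less exemption ₹92,000 → base ₹305,000
  ₹305,000 × 10% = ₹30,500

Ordinary income tax:
  ₹34,000 × 12% = ₹4,080
  ₹64,000 × 24% = ₹15,360
  ₹185,000 × 37% = ₹68,450
  → ₹87,890
  Less energy credit ₹43,000 → ₹44,890

₹44,890 > ₹30,500, so the ordinary income tax governs.

₹44,890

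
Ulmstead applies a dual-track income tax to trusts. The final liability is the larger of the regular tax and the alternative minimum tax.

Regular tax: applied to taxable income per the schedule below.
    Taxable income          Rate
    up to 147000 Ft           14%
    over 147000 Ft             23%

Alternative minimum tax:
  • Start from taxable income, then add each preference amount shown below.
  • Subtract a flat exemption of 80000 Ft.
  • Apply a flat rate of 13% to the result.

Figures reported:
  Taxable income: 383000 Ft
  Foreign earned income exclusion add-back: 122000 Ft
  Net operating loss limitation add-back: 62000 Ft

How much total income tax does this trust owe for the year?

Alternative minimum tax:
  Adjusted income: 383000 Ft + 122000 Ft + 62000 Ft = 567000 Ft
  Less exemption 80000 Ft → base 487000 Ft
  487000 Ft × 13% = 63310 Ft

Regular tax:
  147000 Ft × 14% = 20580 Ft
  236000 Ft × 23% = 54280 Ft
  → 74860 Ft

74860 Ft > 63310 Ft, so the regular tax governs.

74860 Ft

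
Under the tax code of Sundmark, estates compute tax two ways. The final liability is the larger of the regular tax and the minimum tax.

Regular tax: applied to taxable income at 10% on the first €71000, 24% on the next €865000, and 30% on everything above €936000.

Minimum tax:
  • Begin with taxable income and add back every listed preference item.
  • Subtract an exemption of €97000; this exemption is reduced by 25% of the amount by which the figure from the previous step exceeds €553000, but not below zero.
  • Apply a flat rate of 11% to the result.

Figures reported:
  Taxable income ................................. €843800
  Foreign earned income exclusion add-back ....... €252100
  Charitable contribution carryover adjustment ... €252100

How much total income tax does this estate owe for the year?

Minimum tax:
  Adjusted income: €843800 + €252100 + €252100 = €1348000
  Exemption: 25% × (€1348000 − €553000) = €198750 ≥ €97000, so the exemption is fully phased out
  Base: €1348000 − €0 = €1348000
  €1348000 × 11% = €148280

Regular tax:
  €71000 × 10% = €7100
  €772800 × 24% = €185472
  → €192572

€192572 > €148280, so the regular tax governs.

€192572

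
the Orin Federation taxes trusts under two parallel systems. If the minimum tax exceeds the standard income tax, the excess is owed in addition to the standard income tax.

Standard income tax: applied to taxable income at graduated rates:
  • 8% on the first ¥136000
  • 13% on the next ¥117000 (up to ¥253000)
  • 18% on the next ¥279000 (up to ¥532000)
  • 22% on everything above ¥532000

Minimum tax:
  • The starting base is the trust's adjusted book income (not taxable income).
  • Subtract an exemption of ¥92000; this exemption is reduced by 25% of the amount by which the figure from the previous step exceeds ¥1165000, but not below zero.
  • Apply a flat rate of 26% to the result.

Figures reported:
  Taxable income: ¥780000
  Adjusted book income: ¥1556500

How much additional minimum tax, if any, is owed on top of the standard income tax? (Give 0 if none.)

Standard income tax:
  ¥136000 × 8% = ¥10880
  ¥117000 × 13% = ¥15210
  ¥279000 × 18% = ¥50220
  ¥248000 × 22% = ¥54560
  → ¥130870

Minimum tax:
  Base (adjusted book income): ¥1556500
  Exemption: 25% × (¥1556500 − ¥1165000) = ¥97875 ≥ ¥92000, so the exemption is fully phased out
  Base: ¥1556500 − ¥0 = ¥1556500
  ¥1556500 × 26% = ¥404690

Excess of minimum tax over standard income tax: ¥404690 − ¥130870 = ¥273820.

¥273820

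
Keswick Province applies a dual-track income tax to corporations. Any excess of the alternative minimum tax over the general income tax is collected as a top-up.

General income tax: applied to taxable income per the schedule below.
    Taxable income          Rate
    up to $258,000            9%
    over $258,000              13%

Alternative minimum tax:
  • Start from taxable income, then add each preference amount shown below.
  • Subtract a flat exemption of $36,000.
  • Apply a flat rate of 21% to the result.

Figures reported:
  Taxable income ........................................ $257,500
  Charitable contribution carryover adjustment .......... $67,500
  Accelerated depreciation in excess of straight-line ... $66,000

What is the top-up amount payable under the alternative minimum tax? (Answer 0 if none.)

$51,375

General income tax:
  $257,500 × 9% = $23,175

Alternative minimum tax:
  Adjusted income: $257,500 + $67,500 + $66,000 = $391,000
  Less exemption $36,000 → base $355,000
  $355,000 × 21% = $74,550

Excess of alternative minimum tax over general income tax: $74,550 − $23,175 = $51,375.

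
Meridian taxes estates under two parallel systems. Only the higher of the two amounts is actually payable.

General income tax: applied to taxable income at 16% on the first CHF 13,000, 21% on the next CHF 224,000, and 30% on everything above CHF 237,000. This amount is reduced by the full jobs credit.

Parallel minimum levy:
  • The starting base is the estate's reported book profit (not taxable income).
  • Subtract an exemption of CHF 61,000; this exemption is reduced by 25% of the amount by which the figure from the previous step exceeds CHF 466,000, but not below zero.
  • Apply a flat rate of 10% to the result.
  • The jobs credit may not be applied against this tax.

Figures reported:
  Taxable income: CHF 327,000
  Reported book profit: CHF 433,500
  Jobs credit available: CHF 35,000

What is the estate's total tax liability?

CHF 41,120

Parallel minimum levy:
  Base (reported book profit): CHF 433,500
  Exemption: CHF 433,500 ≤ CHF 466,000, so full CHF 61,000 applies
  Base: CHF 433,500 − CHF 61,000 = CHF 372,500
  CHF 372,500 × 10% = CHF 37,250

General income tax:
  CHF 13,000 × 16% = CHF 2,080
  CHF 224,000 × 21% = CHF 47,040
  CHF 90,000 × 30% = CHF 27,000
  → CHF 76,120
  Less jobs credit CHF 35,000 → CHF 41,120

CHF 41,120 > CHF 37,250, so the general income tax governs.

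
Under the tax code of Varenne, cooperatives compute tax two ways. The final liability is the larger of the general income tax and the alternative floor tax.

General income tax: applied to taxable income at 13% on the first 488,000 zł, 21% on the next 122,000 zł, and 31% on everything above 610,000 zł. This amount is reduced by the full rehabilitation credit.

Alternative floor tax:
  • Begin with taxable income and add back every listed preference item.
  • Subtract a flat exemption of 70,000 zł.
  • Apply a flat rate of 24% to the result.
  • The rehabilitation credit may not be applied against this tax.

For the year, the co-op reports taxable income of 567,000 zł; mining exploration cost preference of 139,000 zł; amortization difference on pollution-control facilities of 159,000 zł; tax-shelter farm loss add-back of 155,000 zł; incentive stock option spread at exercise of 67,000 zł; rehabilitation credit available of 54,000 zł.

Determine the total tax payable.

244,080 zł

General income tax:
  488,000 zł × 13% = 63,440 zł
  79,000 zł × 21% = 16,590 zł
  → 80,030 zł
  Less rehabilitation credit 54,000 zł → 26,030 zł

Alternative floor tax:
  Adjusted income: 567,000 zł + 139,000 zł + 159,000 zł + 155,000 zł + 67,000 zł = 1,087,000 zł
  Less exemption 70,000 zł → base 1,017,000 zł
  1,017,000 zł × 24% = 244,080 zł

244,080 zł > 26,030 zł, so the alternative floor tax is the binding amount.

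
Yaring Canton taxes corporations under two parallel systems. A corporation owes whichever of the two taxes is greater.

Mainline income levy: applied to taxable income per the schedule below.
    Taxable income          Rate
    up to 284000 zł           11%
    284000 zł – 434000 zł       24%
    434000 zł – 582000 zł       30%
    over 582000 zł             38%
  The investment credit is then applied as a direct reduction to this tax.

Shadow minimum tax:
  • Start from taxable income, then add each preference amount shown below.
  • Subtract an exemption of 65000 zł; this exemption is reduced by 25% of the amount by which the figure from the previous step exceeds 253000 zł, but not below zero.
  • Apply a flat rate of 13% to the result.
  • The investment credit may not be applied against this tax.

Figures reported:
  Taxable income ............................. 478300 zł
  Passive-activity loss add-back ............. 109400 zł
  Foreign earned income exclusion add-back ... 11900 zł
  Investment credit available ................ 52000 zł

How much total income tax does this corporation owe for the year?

Mainline income levy:
  284000 zł × 11% = 31240 zł
  150000 zł × 24% = 36000 zł
  44300 zł × 30% = 13290 zł
  → 80530 zł
  Less investment credit 52000 zł → 28530 zł

Shadow minimum tax:
  Adjusted income: 478300 zł + 109400 zł + 11900 zł = 599600 zł
  Exemption: 25% × (599600 zł − 253000 zł) = 86650 zł ≥ 65000 zł, so the exemption is fully phased out
  Base: 599600 zł − 0 zł = 599600 zł
  599600 zł × 13% = 77948 zł

77948 zł > 28530 zł, so the shadow minimum tax is the binding amount.

77948 zł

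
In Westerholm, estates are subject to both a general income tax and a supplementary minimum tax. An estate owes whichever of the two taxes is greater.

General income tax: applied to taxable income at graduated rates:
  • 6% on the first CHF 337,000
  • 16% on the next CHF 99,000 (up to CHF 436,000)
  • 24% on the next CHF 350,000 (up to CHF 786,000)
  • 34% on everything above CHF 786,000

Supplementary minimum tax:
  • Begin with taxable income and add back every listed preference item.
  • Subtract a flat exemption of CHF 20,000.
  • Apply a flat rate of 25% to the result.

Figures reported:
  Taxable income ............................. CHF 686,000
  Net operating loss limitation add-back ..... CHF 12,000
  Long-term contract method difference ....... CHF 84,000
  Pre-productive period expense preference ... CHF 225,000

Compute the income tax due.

CHF 246,750

Supplementary minimum tax:
  Adjusted income: CHF 686,000 + CHF 12,000 + CHF 84,000 + CHF 225,000 = CHF 1,007,000
  Less exemption CHF 20,000 → base CHF 987,000
  CHF 987,000 × 25% = CHF 246,750

General income tax:
  CHF 337,000 × 6% = CHF 20,220
  CHF 99,000 × 16% = CHF 15,840
  CHF 250,000 × 24% = CHF 60,000
  → CHF 96,060

CHF 246,750 > CHF 96,060, so the supplementary minimum tax is the binding amount.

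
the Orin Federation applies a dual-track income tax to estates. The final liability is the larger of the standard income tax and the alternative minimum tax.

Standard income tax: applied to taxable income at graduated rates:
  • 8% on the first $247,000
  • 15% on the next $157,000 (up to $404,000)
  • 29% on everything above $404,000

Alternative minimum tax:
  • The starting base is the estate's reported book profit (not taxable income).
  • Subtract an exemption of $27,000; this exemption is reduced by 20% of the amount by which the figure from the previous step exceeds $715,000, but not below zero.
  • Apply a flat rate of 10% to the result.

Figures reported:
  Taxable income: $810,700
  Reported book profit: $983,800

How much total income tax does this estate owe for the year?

$161,253

Alternative minimum tax:
  Base (reported book profit): $983,800
  Exemption: 20% × ($983,800 − $715,000) = $53,760 ≥ $27,000, so the exemption is fully phased out
  Base: $983,800 − $0 = $983,800
  $983,800 × 10% = $98,380

Standard income tax:
  $247,000 × 8% = $19,760
  $157,000 × 15% = $23,550
  $406,700 × 29% = $117,943
  → $161,253

$161,253 > $98,380, so the standard income tax governs.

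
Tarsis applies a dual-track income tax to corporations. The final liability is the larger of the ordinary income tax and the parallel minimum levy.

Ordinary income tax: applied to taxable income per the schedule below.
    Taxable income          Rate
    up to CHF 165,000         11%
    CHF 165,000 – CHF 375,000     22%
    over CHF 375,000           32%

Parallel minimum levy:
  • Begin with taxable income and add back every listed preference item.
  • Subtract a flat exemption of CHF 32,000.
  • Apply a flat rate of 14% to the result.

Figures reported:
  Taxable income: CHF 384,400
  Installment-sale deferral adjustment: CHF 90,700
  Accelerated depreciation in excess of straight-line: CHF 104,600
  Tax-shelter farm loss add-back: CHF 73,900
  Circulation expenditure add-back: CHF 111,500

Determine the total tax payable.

Ordinary income tax:
  CHF 165,000 × 11% = CHF 18,150
  CHF 210,000 × 22% = CHF 46,200
  CHF 9,400 × 32% = CHF 3,008
  → CHF 67,358

Parallel minimum levy:
  Adjusted income: CHF 384,400 + CHF 90,700 + CHF 104,600 + CHF 73,900 + CHF 111,500 = CHF 765,100
  Less exemption CHF 32,000 → base CHF 733,100
  CHF 733,100 × 14% = CHF 102,634

CHF 102,634 > CHF 67,358, so the parallel minimum levy is the binding amount.

CHF 102,634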